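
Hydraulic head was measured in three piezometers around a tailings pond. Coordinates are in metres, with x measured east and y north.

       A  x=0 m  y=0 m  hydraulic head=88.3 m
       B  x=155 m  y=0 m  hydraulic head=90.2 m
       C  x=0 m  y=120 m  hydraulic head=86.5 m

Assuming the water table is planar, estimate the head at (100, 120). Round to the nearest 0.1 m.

∂h/∂x = (90.2 − 88.3) / (155 − 0) = +0.01226
∂h/∂y = (86.5 − 88.3) / (120 − 0) = -0.01500
h(100, 120) = 88.3 + (+0.01226)·(100) + (-0.01500)·(120) = 88.3 +1.226 -1.800 = 87.726 m.

87.7 m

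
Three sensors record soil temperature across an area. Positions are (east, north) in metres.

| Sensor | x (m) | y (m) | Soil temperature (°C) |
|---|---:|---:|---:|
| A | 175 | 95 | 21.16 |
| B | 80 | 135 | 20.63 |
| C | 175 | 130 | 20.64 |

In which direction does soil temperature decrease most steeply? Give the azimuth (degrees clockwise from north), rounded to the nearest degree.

003°

Taking A as reference: B−A = (-95, 40, -0.53); C−A = (0, 35, -0.52).
Solve a·Δx + b·Δy = ΔT: det = (-95)·35 − 0·40 = -3325.
∂T/∂x = [(-0.53)·35 − (-0.52)·40] / -3325 = -0.0006767
∂T/∂y = [(-95)·(-0.52) − 0·(-0.53)] / -3325 = -0.01486
Steepest decrease is along −∇f: components (+0.0006767 E, +0.01486 N).
Azimuth = atan2(+0.0006767, +0.01486) = 2.6° ≈ 003°.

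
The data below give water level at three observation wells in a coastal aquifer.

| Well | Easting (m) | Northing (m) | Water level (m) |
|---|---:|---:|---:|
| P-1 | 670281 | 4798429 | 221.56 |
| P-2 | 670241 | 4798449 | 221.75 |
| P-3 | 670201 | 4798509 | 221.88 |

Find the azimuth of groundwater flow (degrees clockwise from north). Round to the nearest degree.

075°

Three-point gradient (reference P-1): Δ to P-2 = (-40, 20, +0.19), Δ to P-3 = (-80, 80, +0.32).
∂h/∂x = -0.005500, ∂h/∂y = -0.001500 (det = -1600).
Flow direction (−∇h) has components (+0.005500 E, +0.001500 N).
Azimuth = atan2(E, N) = atan2(+0.005500, +0.001500) = 74.7° ≈ 075°.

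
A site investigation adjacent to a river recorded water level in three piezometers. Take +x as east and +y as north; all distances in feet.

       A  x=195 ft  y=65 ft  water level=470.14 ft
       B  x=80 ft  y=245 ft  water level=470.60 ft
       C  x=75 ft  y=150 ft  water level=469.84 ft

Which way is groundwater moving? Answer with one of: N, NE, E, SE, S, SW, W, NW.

Taking A as reference: B−A = (-115, 180, +0.46); C−A = (-120, 85, -0.30).
Solve a·Δx + b·Δy = Δh: det = (-115)·85 − (-120)·180 = 11825.
∂h/∂x = [(+0.46)·85 − (-0.30)·180] / 11825 = +0.007873
∂h/∂y = [(-115)·(-0.30) − (-120)·(+0.46)] / 11825 = +0.007586
Flow = −∇h = (-0.007873 east, -0.007586 north), which points southwest.

SW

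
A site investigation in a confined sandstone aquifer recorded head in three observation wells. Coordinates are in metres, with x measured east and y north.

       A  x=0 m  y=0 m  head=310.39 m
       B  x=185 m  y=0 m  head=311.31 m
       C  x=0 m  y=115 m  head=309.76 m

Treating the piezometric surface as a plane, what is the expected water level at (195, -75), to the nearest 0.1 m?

∂h/∂x = (311.31 − 310.39) / (185 − 0) = +0.004973
∂h/∂y = (309.76 − 310.39) / (115 − 0) = -0.005478
h(195, -75) = 310.39 + (+0.004973)·(195) + (-0.005478)·(-75) = 310.39 +0.970 +0.411 = 311.771 m.

311.8 m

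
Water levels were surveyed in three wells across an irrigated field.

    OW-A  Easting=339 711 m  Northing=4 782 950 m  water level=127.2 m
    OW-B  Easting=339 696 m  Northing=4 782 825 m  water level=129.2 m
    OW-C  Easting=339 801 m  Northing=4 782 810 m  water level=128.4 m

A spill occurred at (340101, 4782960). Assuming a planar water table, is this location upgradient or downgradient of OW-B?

downgradient

Taking OW-A as reference: OW-B−OW-A = (-15, -125, +2.0); OW-C−OW-A = (90, -140, +1.2).
Solve a·Δx + b·Δy = Δh: det = (-15)·(-140) − 90·(-125) = 13350.
∂h/∂x = [(+2.0)·(-140) − (+1.2)·(-125)] / 13350 = -0.009738
∂h/∂y = [(-15)·(+1.2) − 90·(+2.0)] / 13350 = -0.01483
Head at (340101, 4782960) = 127.2 + (-0.009738)·(390) + (-0.01483)·(10) = 123.25 m.
That is lower than the 129.2 m at OW-B, so the point is downgradient.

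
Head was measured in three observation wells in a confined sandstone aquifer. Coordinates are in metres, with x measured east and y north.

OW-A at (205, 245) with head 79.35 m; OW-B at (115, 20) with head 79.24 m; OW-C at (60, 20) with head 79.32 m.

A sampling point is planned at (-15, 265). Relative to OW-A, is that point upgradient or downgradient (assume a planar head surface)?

With h = a·x + b·y + c and OW-A as origin, the differences give:
  (-90)·a + (-225)·b = -0.11
  (-145)·a + (-225)·b = -0.03
Eliminate b (×(-225) and ×(-225), subtract): -12375·a = 18.000 → a = ∂h/∂x = -0.001455
Back-substitute: b = ∂h/∂y = +0.001071.
Head at (-15, 265) = 79.35 + (-0.001455)·(-220) + (+0.001071)·(20) = 79.69 m.
That is higher than the 79.35 m at OW-A, so the point is upgradient.

upgradient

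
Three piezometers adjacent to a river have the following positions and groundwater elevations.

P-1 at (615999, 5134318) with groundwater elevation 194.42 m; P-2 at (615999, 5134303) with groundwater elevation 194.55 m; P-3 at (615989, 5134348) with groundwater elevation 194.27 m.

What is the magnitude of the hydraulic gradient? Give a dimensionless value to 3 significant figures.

0.0140

With h = a·x + b·y + c and P-1 as origin, the differences give:
  0·a + (-15)·b = +0.13
  (-10)·a + 30·b = -0.15
Eliminate b (×30 and ×(-15), subtract): -150·a = 1.650 → a = ∂h/∂x = -0.01100
Back-substitute: b = ∂h/∂y = -0.008667.
|∇h| = √(-0.01100² + -0.008667²) = 0.014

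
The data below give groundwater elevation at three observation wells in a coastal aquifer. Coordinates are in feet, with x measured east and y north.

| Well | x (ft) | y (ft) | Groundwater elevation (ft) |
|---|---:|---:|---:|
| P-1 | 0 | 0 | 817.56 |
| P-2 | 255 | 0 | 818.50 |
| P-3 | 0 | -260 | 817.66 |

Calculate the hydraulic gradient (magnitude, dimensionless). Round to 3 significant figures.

0.00371

∂h/∂x = (818.50 − 817.56) / (255 − 0) = +0.003686
∂h/∂y = (817.66 − 817.56) / (-260 − 0) = -0.0003846
|∇h| = √(0.003686² + -0.0003846²) = 0.003706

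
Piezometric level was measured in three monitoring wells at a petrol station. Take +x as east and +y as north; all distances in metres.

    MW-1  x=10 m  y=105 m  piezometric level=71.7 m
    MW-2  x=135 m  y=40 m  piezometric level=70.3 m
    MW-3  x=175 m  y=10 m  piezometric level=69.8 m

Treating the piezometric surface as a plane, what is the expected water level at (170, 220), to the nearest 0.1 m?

71.0 m

With h = a·x + b·y + c and MW-1 as origin, the differences give:
  125·a + (-65)·b = -1.4
  165·a + (-95)·b = -1.9
Eliminate b (×(-95) and ×(-65), subtract): -1150·a = 9.50 → a = ∂h/∂x = -0.008261
Back-substitute: b = ∂h/∂y = +0.005652.
h(170, 220) = 71.7 + (-0.008261)·(160) + (+0.005652)·(115) = 71.7 -1.322 +0.650 = 71.028 m.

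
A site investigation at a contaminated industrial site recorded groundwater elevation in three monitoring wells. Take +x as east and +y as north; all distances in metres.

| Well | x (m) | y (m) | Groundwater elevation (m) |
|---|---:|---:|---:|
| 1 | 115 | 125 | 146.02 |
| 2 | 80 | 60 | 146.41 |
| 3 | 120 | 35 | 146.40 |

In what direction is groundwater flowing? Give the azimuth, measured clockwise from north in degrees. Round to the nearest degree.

034°

Differences from 1: to 2 (Δx, Δy, Δh) = (-35, -65, +0.39); to 3 = (5, -90, +0.38).
Solve a·Δx + b·Δy = Δh: det = (-35)·(-90) − 5·(-65) = 3475.
∂h/∂x = [(+0.39)·(-90) − (+0.38)·(-65)] / 3475 = -0.002993
∂h/∂y = [(-35)·(+0.38) − 5·(+0.39)] / 3475 = -0.004388
Flow direction (−∇h) has components (+0.002993 E, +0.004388 N).
Azimuth = atan2(E, N) = atan2(+0.002993, +0.004388) = 34.3° ≈ 034°.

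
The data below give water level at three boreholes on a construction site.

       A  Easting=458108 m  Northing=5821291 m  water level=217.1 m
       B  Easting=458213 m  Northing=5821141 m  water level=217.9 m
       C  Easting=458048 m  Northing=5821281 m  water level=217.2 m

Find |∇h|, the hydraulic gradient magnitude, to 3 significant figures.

With h = a·x + b·y + c and A as origin, the differences give:
  105·a + (-150)·b = +0.8
  (-60)·a + (-10)·b = +0.1
Eliminate b (×(-10) and ×(-150), subtract): -10050·a = 7.00 → a = ∂h/∂x = -0.0006965
Back-substitute: b = ∂h/∂y = -0.005821.
|∇h| = √(-0.0006965² + -0.005821²) = 0.005863

0.00586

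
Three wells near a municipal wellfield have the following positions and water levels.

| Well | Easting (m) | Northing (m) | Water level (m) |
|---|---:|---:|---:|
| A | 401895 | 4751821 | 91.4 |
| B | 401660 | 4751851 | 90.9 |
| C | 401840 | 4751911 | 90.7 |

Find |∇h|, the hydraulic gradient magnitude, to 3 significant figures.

With h = a·x + b·y + c and A as origin, the differences give:
  (-235)·a + 30·b = -0.5
  (-55)·a + 90·b = -0.7
Eliminate b (×90 and ×30, subtract): -19500·a = -24.00 → a = ∂h/∂x = +0.001231
Back-substitute: b = ∂h/∂y = -0.007026.
|∇h| = √(0.001231² + -0.007026²) = 0.007133

0.00713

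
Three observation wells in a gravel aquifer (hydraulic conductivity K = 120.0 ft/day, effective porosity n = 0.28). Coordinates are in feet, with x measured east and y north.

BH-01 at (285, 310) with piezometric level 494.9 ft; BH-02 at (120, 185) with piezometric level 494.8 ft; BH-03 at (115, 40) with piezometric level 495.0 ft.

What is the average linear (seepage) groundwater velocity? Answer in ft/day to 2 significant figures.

With h = a·x + b·y + c and BH-01 as origin, the differences give:
  (-165)·a + (-125)·b = -0.1
  (-170)·a + (-270)·b = +0.1
Eliminate b (×(-270) and ×(-125), subtract): 23300·a = 39.50 → a = ∂h/∂x = +0.001695
Back-substitute: b = ∂h/∂y = -0.001438.
|∇h| = √(0.001695² + -0.001438²) = 0.002223
Seepage velocity v = K·i/n = 120.0 × 0.002223 / 0.28 = 0.9527 ft/day.

0.95 ft/day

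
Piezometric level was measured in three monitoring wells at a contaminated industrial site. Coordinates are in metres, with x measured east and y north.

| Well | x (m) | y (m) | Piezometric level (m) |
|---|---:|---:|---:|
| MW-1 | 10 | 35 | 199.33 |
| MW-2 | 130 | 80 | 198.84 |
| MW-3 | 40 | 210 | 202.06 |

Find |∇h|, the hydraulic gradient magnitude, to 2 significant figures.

Taking MW-1 as reference: MW-2−MW-1 = (120, 45, -0.49); MW-3−MW-1 = (30, 175, +2.73).
Solve a·Δx + b·Δy = Δh: det = 120·175 − 30·45 = 19650.
∂h/∂x = [(-0.49)·175 − (+2.73)·45] / 19650 = -0.01062
∂h/∂y = [120·(+2.73) − 30·(-0.49)] / 19650 = +0.01742
|∇h| = √(-0.01062² + 0.01742²) = 0.0204

0.020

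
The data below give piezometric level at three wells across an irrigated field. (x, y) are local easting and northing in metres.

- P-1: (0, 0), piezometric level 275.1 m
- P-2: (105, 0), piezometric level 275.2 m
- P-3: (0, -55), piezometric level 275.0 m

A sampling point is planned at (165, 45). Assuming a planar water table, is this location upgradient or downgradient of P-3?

∂h/∂x = (275.2 − 275.1) / (105 − 0) = +0.0009524
∂h/∂y = (275.0 − 275.1) / (-55 − 0) = +0.001818
Head at (165, 45) = 275.1 + (+0.0009524)·(165) + (+0.001818)·(45) = 275.34 m.
That is higher than the 275.0 m at P-3, so the point is upgradient.

upgradient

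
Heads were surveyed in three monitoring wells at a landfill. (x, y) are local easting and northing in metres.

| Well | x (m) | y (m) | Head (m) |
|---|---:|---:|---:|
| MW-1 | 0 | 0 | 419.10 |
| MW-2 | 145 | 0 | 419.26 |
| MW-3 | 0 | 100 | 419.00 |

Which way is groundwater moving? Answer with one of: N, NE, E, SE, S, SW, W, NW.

NW

∂h/∂x = (419.26 − 419.10) / (145 − 0) = +0.001103
∂h/∂y = (419.00 − 419.10) / (100 − 0) = -0.001000
Flow = −∇h = (-0.001103 east, +0.001000 north), which points northwest.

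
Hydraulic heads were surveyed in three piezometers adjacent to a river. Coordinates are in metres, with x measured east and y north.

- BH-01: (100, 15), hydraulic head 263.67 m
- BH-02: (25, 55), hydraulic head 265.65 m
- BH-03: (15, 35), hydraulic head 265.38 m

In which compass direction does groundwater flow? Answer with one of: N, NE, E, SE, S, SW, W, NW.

SE

Three-point gradient (reference BH-01): Δ to BH-02 = (-75, 40, +1.98), Δ to BH-03 = (-85, 20, +1.71).
∂h/∂x = -0.01516, ∂h/∂y = +0.02108 (det = 1900).
Flow = −∇h = (+0.01516 east, -0.02108 north), which points southeast.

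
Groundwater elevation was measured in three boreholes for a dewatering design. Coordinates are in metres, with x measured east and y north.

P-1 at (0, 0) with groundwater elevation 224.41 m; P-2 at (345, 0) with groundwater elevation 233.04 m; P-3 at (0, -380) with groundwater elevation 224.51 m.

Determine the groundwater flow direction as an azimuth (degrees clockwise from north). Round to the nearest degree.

∂h/∂x = (233.04 − 224.41) / (345 − 0) = +0.02501
∂h/∂y = (224.51 − 224.41) / (-380 − 0) = -0.0002632
Flow direction (−∇h) has components (-0.02501 E, +0.0002632 N).
Azimuth = atan2(E, N) = atan2(-0.02501, +0.0002632) = 270.6° ≈ 271°.

271°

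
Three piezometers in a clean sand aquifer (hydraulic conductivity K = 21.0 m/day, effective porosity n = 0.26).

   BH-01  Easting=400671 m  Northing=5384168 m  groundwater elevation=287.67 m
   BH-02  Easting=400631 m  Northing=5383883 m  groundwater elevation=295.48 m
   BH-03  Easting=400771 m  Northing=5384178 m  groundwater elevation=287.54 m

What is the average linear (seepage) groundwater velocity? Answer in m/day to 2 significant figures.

Taking BH-01 as reference: BH-02−BH-01 = (-40, -285, +7.81); BH-03−BH-01 = (100, 10, -0.13).
Determinant of the coordinate differences = (-40)·10 − 100·(-285) = 28100.
∂h/∂x = [(+7.81)·10 − (-0.13)·(-285)] / 28100 = +0.001461
∂h/∂y = [(-40)·(-0.13) − 100·(+7.81)] / 28100 = -0.02761
|∇h| = √(0.001461² + -0.02761²) = 0.02765
Seepage velocity v = K·i/n = 21.0 × 0.02765 / 0.26 = 2.233 m/day.

2.2 m/day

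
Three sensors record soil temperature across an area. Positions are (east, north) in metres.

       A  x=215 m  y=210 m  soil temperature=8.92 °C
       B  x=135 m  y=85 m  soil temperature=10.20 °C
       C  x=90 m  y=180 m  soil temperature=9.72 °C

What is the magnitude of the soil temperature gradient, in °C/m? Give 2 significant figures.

0.0086 °C/m

With T = a·x + b·y + c and A as origin, the differences give:
  (-80)·a + (-125)·b = +1.28
  (-125)·a + (-30)·b = +0.80
Eliminate b (×(-30) and ×(-125), subtract): -13225·a = 61.600 → a = ∂T/∂x = -0.004658
Back-substitute: b = ∂T/∂y = -0.007259.
|∇f| = √(-0.004658² + -0.007259²) = 0.008625 °C/m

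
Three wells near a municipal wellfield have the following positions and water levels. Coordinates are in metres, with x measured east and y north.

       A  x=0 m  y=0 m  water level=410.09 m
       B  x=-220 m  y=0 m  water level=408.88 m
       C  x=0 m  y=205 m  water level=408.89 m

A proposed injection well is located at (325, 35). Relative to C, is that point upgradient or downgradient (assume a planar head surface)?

∂h/∂x = (408.88 − 410.09) / (-220 − 0) = +0.005500
∂h/∂y = (408.89 − 410.09) / (205 − 0) = -0.005854
Head at (325, 35) = 410.09 + (+0.005500)·(325) + (-0.005854)·(35) = 411.67 m.
That is higher than the 408.89 m at C, so the point is upgradient.

upgradient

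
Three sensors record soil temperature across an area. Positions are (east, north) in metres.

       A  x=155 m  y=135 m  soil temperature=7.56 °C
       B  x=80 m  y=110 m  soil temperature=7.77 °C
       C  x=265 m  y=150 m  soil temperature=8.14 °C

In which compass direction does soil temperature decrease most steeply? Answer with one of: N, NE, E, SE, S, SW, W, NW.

Three-point gradient (reference A): Δ to B = (-75, -25, +0.21), Δ to C = (110, 15, +0.58).
∂T/∂x = +0.01086, ∂T/∂y = -0.04098 (det = 1625).
Steepest decrease is along −∇f = (-0.01086 E, +0.04098 N) → north.

N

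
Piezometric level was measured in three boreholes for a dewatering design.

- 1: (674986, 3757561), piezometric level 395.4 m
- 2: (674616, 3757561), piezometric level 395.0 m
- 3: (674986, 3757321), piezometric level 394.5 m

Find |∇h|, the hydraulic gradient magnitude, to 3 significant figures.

∂h/∂x = (395.0 − 395.4) / (674616 − 674986) = +0.001081
∂h/∂y = (394.5 − 395.4) / (3757321 − 3757561) = +0.003750
|∇h| = √(0.001081² + 0.003750²) = 0.003903

0.00390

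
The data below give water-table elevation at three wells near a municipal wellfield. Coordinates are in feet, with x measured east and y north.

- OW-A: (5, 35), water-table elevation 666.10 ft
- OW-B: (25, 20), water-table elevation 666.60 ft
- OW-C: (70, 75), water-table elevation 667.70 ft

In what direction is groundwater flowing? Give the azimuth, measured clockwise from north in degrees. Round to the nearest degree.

Differences from OW-A: to OW-B (Δx, Δy, Δh) = (20, -15, +0.50); to OW-C = (65, 40, +1.60).
Determinant of the coordinate differences = 20·40 − 65·(-15) = 1775.
∂h/∂x = [(+0.50)·40 − (+1.60)·(-15)] / 1775 = +0.02479
∂h/∂y = [20·(+1.60) − 65·(+0.50)] / 1775 = -0.0002817
Flow direction (−∇h) has components (-0.02479 E, +0.0002817 N).
Azimuth = atan2(E, N) = atan2(-0.02479, +0.0002817) = 270.7° ≈ 271°.

271°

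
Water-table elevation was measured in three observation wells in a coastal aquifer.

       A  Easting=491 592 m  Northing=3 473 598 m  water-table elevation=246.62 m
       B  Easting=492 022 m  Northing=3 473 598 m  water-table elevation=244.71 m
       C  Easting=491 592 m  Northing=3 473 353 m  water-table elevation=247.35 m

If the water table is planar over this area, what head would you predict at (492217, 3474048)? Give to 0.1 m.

242.5 m

∂h/∂x = (244.71 − 246.62) / (492022 − 491592) = -0.004442
∂h/∂y = (247.35 − 246.62) / (3473353 − 3473598) = -0.002980
h(492217, 3474048) = 246.62 + (-0.004442)·(625) + (-0.002980)·(450) = 246.62 -2.776 -1.341 = 242.503 m.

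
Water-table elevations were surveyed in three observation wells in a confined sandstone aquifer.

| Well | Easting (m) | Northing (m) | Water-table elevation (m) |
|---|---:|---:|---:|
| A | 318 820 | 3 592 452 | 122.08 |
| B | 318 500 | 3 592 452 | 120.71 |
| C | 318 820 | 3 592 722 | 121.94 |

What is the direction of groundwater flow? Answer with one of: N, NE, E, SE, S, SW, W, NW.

W

∂h/∂x = (120.71 − 122.08) / (318500 − 318820) = +0.004281
∂h/∂y = (121.94 − 122.08) / (3592722 − 3592452) = -0.0005185
Flow = −∇h = (-0.004281 east, +0.0005185 north), which points west.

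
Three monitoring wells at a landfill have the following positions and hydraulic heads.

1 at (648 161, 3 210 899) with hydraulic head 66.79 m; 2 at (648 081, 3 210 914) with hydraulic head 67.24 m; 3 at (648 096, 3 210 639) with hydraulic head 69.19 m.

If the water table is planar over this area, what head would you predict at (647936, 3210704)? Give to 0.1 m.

69.8 m

Differences from 1: to 2 (Δx, Δy, Δh) = (-80, 15, +0.45); to 3 = (-65, -260, +2.40).
Solve a·Δx + b·Δy = Δh: det = (-80)·(-260) − (-65)·15 = 21775.
∂h/∂x = [(+0.45)·(-260) − (+2.40)·15] / 21775 = -0.007026
∂h/∂y = [(-80)·(+2.40) − (-65)·(+0.45)] / 21775 = -0.007474
h(647936, 3210704) = 66.79 + (-0.007026)·(-225) + (-0.007474)·(-195) = 66.79 +1.581 +1.457 = 69.828 m.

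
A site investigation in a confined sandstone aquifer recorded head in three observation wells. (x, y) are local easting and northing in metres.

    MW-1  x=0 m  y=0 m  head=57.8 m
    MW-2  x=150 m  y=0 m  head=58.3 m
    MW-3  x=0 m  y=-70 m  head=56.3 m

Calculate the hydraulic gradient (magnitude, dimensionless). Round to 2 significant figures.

0.022

∂h/∂x = (58.3 − 57.8) / (150 − 0) = +0.003333
∂h/∂y = (56.3 − 57.8) / (-70 − 0) = +0.02143
|∇h| = √(0.003333² + 0.02143²) = 0.02169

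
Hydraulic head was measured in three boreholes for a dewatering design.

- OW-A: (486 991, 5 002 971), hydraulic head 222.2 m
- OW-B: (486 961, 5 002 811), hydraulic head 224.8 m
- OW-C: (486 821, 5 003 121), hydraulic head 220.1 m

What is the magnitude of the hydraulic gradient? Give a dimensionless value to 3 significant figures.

0.0160

With h = a·x + b·y + c and OW-A as origin, the differences give:
  (-30)·a + (-160)·b = +2.6
  (-170)·a + 150·b = -2.1
Eliminate b (×150 and ×(-160), subtract): -31700·a = 54.00 → a = ∂h/∂x = -0.001703
Back-substitute: b = ∂h/∂y = -0.01593.
|∇h| = √(-0.001703² + -0.01593²) = 0.01602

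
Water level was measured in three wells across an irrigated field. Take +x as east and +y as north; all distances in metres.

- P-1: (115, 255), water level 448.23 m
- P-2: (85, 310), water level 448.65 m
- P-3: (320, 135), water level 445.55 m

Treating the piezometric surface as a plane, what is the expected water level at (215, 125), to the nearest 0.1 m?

With h = a·x + b·y + c and P-1 as origin, the differences give:
  (-30)·a + 55·b = +0.42
  205·a + (-120)·b = -2.68
Eliminate b (×(-120) and ×55, subtract): -7675·a = 97.000 → a = ∂h/∂x = -0.01264
Back-substitute: b = ∂h/∂y = +0.0007427.
h(215, 125) = 448.23 + (-0.01264)·(100) + (+0.0007427)·(-130) = 448.23 -1.264 -0.097 = 446.870 m.

446.9 m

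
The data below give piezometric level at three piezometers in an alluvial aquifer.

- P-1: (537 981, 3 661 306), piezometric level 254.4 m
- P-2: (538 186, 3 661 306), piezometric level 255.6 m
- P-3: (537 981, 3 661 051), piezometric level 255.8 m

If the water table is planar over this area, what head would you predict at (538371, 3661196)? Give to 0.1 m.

257.3 m

∂h/∂x = (255.6 − 254.4) / (538186 − 537981) = +0.005854
∂h/∂y = (255.8 − 254.4) / (3661051 − 3661306) = -0.005490
h(538371, 3661196) = 254.4 + (+0.005854)·(390) + (-0.005490)·(-110) = 254.4 +2.283 +0.604 = 257.287 m.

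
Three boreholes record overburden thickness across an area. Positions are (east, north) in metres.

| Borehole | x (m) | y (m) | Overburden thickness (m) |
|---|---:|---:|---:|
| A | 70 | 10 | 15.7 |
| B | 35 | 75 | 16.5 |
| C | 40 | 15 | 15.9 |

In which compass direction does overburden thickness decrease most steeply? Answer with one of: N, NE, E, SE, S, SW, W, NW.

With d = a·x + b·y + c and A as origin, the differences give:
  (-35)·a + 65·b = +0.8
  (-30)·a + 5·b = +0.2
Eliminate b (×5 and ×65, subtract): 1775·a = -9.00 → a = ∂d/∂x = -0.005070
Back-substitute: b = ∂d/∂y = +0.009577.
Steepest decrease is along −∇f = (+0.005070 E, -0.009577 N) → southeast.

SE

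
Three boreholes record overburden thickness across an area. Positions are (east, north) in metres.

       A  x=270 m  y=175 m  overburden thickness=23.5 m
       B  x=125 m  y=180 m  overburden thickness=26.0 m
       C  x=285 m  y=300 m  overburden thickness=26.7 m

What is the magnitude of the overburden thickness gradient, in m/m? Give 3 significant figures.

Differences from A: to B (Δx, Δy, Δh) = (-145, 5, +2.5); to C = (15, 125, +3.2).
Determinant of the coordinate differences = (-145)·125 − 15·5 = -18200.
∂d/∂x = [(+2.5)·125 − (+3.2)·5] / -18200 = -0.01629
∂d/∂y = [(-145)·(+3.2) − 15·(+2.5)] / -18200 = +0.02755
|∇f| = √(-0.01629² + 0.02755²) = 0.03201 m/m

0.0320 m/m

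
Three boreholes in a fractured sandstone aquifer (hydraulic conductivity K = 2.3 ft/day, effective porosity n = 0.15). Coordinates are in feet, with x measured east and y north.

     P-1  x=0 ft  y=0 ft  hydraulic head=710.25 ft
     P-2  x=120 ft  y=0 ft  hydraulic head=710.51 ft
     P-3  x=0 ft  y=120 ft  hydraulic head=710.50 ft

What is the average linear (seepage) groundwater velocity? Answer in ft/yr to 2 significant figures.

17 ft/yr

∂h/∂x = (710.51 − 710.25) / (120 − 0) = +0.002167
∂h/∂y = (710.50 − 710.25) / (120 − 0) = +0.002083
|∇h| = √(0.002167² + 0.002083²) = 0.003006
Seepage velocity v = K·i/n = 2.3 × 0.003006 / 0.15 = 0.04609 ft/day = 16.83 ft/yr.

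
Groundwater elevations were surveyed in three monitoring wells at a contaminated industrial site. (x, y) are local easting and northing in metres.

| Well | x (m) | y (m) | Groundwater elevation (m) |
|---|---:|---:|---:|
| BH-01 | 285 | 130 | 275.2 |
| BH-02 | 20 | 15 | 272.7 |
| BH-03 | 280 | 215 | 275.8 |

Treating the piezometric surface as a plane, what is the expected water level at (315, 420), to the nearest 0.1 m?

Taking BH-01 as reference: BH-02−BH-01 = (-265, -115, -2.5); BH-03−BH-01 = (-5, 85, +0.6).
Solve a·Δx + b·Δy = Δh: det = (-265)·85 − (-5)·(-115) = -23100.
∂h/∂x = [(-2.5)·85 − (+0.6)·(-115)] / -23100 = +0.006212
∂h/∂y = [(-265)·(+0.6) − (-5)·(-2.5)] / -23100 = +0.007424
h(315, 420) = 275.2 + (+0.006212)·(30) + (+0.007424)·(290) = 275.2 +0.186 +2.153 = 277.539 m.

277.5 m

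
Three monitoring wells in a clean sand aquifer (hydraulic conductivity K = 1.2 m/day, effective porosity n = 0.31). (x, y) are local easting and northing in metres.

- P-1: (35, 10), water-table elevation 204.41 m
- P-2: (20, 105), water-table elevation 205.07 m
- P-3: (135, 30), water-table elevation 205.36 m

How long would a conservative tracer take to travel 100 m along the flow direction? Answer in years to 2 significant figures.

6.2 years

Taking P-1 as reference: P-2−P-1 = (-15, 95, +0.66); P-3−P-1 = (100, 20, +0.95).
Determinant of the coordinate differences = (-15)·20 − 100·95 = -9800.
∂h/∂x = [(+0.66)·20 − (+0.95)·95] / -9800 = +0.007862
∂h/∂y = [(-15)·(+0.95) − 100·(+0.66)] / -9800 = +0.008189
|∇h| = √(0.007862² + 0.008189²) = 0.01135
Seepage velocity v = K·i/n = 1.2 × 0.01135 / 0.31 = 0.04394 m/day.
t = 100 / 0.04394 = 2276 days = 6.23 years.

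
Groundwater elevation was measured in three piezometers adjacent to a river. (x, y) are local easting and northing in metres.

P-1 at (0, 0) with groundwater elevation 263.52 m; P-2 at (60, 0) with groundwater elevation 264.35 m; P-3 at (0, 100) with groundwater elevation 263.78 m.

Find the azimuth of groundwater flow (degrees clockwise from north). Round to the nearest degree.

259°

∂h/∂x = (264.35 − 263.52) / (60 − 0) = +0.01383
∂h/∂y = (263.78 − 263.52) / (100 − 0) = +0.002600
Flow direction (−∇h) has components (-0.01383 E, -0.002600 N).
Azimuth = atan2(E, N) = atan2(-0.01383, -0.002600) = 259.4° ≈ 259°.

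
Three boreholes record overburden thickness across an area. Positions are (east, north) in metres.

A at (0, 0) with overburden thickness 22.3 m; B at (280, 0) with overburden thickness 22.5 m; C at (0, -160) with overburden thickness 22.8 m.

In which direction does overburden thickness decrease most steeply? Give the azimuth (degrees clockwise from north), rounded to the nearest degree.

347°

∂d/∂x = (22.5 − 22.3) / (280 − 0) = +0.0007143
∂d/∂y = (22.8 − 22.3) / (-160 − 0) = -0.003125
Steepest decrease is along −∇f: components (-0.0007143 E, +0.003125 N).
Azimuth = atan2(-0.0007143, +0.003125) = 347.1° ≈ 347°.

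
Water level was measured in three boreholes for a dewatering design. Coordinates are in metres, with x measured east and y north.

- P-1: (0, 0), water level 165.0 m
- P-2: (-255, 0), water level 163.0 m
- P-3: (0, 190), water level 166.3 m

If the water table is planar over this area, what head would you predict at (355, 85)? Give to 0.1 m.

168.4 m

∂h/∂x = (163.0 − 165.0) / (-255 − 0) = +0.007843
∂h/∂y = (166.3 − 165.0) / (190 − 0) = +0.006842
h(355, 85) = 165.0 + (+0.007843)·(355) + (+0.006842)·(85) = 165.0 +2.784 +0.582 = 168.366 m.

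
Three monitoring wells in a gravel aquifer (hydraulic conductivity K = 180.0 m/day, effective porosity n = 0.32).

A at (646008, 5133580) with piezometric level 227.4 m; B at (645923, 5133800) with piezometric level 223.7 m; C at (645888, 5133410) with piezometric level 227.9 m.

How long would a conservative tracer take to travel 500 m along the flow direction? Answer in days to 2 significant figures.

Three-point gradient (reference A): Δ to B = (-85, 220, -3.7), Δ to C = (-120, -170, +0.5).
∂h/∂x = +0.01271, ∂h/∂y = -0.01191 (det = 40850).
|∇h| = √(0.01271² + -0.01191²) = 0.01742
Seepage velocity v = K·i/n = 180.0 × 0.01742 / 0.32 = 9.799 m/day.
t = 500 / 9.799 = 51.03 days.

51 days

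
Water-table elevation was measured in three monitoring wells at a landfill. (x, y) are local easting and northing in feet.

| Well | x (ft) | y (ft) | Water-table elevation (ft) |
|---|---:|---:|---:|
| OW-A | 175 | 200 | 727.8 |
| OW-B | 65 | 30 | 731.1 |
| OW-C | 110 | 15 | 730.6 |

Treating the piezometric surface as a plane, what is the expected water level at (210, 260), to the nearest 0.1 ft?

Differences from OW-A: to OW-B (Δx, Δy, Δh) = (-110, -170, +3.3); to OW-C = (-65, -185, +2.8).
Determinant of the coordinate differences = (-110)·(-185) − (-65)·(-170) = 9300.
∂h/∂x = [(+3.3)·(-185) − (+2.8)·(-170)] / 9300 = -0.01446
∂h/∂y = [(-110)·(+2.8) − (-65)·(+3.3)] / 9300 = -0.01005
h(210, 260) = 727.8 + (-0.01446)·(35) + (-0.01005)·(60) = 727.8 -0.506 -0.603 = 726.691 ft.

726.7 ft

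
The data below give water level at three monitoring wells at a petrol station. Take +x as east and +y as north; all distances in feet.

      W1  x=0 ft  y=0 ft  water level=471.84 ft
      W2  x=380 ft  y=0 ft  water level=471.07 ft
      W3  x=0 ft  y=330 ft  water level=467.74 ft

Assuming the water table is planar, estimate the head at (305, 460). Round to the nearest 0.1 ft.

∂h/∂x = (471.07 − 471.84) / (380 − 0) = -0.002026
∂h/∂y = (467.74 − 471.84) / (330 − 0) = -0.01242
h(305, 460) = 471.84 + (-0.002026)·(305) + (-0.01242)·(460) = 471.84 -0.618 -5.715 = 465.507 ft.

465.5 ft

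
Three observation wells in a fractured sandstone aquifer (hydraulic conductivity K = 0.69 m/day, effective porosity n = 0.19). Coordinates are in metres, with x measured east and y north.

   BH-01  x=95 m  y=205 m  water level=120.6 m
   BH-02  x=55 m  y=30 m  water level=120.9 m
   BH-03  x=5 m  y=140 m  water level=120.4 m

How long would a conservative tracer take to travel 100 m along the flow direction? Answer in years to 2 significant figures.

Taking BH-01 as reference: BH-02−BH-01 = (-40, -175, +0.3); BH-03−BH-01 = (-90, -65, -0.2).
Solve a·Δx + b·Δy = Δh: det = (-40)·(-65) − (-90)·(-175) = -13150.
∂h/∂x = [(+0.3)·(-65) − (-0.2)·(-175)] / -13150 = +0.004144
∂h/∂y = [(-40)·(-0.2) − (-90)·(+0.3)] / -13150 = -0.002662
|∇h| = √(0.004144² + -0.002662²) = 0.004925
Seepage velocity v = K·i/n = 0.69 × 0.004925 / 0.19 = 0.01789 m/day.
t = 100 / 0.01789 = 5590 days = 15.3 years.

15 years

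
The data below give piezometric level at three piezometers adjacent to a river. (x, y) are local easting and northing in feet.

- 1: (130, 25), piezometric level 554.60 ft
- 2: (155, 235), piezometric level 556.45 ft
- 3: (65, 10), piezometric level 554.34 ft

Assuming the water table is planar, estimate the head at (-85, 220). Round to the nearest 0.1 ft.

555.8 ft

Differences from 1: to 2 (Δx, Δy, Δh) = (25, 210, +1.85); to 3 = (-65, -15, -0.26).
Solve a·Δx + b·Δy = Δh: det = 25·(-15) − (-65)·210 = 13275.
∂h/∂x = [(+1.85)·(-15) − (-0.26)·210] / 13275 = +0.002023
∂h/∂y = [25·(-0.26) − (-65)·(+1.85)] / 13275 = +0.008569
h(-85, 220) = 554.60 + (+0.002023)·(-215) + (+0.008569)·(195) = 554.60 -0.435 +1.671 = 555.836 ft.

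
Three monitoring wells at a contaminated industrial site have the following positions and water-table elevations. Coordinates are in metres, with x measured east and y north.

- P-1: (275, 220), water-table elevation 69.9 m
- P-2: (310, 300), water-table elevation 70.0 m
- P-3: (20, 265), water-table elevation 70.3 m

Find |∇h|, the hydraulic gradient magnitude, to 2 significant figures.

Differences from P-1: to P-2 (Δx, Δy, Δh) = (35, 80, +0.1); to P-3 = (-255, 45, +0.4).
Solve a·Δx + b·Δy = Δh: det = 35·45 − (-255)·80 = 21975.
∂h/∂x = [(+0.1)·45 − (+0.4)·80] / 21975 = -0.001251
∂h/∂y = [35·(+0.4) − (-255)·(+0.1)] / 21975 = +0.001797
|∇h| = √(-0.001251² + 0.001797²) = 0.00219

0.0022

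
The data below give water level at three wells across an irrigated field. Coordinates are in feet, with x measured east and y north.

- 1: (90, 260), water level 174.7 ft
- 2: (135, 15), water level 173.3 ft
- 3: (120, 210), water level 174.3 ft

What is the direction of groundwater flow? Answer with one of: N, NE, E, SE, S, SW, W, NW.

SE

With h = a·x + b·y + c and 1 as origin, the differences give:
  45·a + (-245)·b = -1.4
  30·a + (-50)·b = -0.4
Eliminate b (×(-50) and ×(-245), subtract): 5100·a = -28.00 → a = ∂h/∂x = -0.005490
Back-substitute: b = ∂h/∂y = +0.004706.
Flow = −∇h = (+0.005490 east, -0.004706 north), which points southeast.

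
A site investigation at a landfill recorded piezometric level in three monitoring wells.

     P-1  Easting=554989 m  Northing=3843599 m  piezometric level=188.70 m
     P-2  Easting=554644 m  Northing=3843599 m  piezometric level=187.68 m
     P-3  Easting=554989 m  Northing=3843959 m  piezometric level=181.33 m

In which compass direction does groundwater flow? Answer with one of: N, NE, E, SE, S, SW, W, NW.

∂h/∂x = (187.68 − 188.70) / (554644 − 554989) = +0.002957
∂h/∂y = (181.33 − 188.70) / (3843959 − 3843599) = -0.02047
Flow = −∇h = (-0.002957 east, +0.02047 north), which points north.

N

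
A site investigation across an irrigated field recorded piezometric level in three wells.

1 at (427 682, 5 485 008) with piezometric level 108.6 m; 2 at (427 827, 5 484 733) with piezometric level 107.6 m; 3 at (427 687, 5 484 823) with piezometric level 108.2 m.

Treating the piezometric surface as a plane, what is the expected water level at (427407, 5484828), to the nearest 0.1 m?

With h = a·x + b·y + c and 1 as origin, the differences give:
  145·a + (-275)·b = -1.0
  5·a + (-185)·b = -0.4
Eliminate b (×(-185) and ×(-275), subtract): -25450·a = 75.00 → a = ∂h/∂x = -0.002947
Back-substitute: b = ∂h/∂y = +0.002083.
h(427407, 5484828) = 108.6 + (-0.002947)·(-275) + (+0.002083)·(-180) = 108.6 +0.810 -0.375 = 109.036 m.

109.0 m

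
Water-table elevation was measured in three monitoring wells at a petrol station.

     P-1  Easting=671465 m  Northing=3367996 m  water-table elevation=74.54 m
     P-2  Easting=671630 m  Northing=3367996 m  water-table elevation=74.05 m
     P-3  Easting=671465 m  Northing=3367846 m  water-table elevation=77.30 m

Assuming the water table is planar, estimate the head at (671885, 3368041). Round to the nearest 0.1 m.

72.5 m

∂h/∂x = (74.05 − 74.54) / (671630 − 671465) = -0.002970
∂h/∂y = (77.30 − 74.54) / (3367846 − 3367996) = -0.01840
h(671885, 3368041) = 74.54 + (-0.002970)·(420) + (-0.01840)·(45) = 74.54 -1.247 -0.828 = 72.465 m.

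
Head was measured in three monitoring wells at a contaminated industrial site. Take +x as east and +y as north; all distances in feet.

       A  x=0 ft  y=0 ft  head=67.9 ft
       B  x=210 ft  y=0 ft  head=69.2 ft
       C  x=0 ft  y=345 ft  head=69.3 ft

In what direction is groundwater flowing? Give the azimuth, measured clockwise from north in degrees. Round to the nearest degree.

∂h/∂x = (69.2 − 67.9) / (210 − 0) = +0.006190
∂h/∂y = (69.3 − 67.9) / (345 − 0) = +0.004058
Flow direction (−∇h) has components (-0.006190 E, -0.004058 N).
Azimuth = atan2(E, N) = atan2(-0.006190, -0.004058) = 236.8° ≈ 237°.

237°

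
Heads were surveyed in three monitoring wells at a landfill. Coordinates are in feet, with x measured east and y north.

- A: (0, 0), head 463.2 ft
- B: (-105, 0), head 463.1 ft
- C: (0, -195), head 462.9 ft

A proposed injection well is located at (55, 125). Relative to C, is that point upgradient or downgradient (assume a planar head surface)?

upgradient

∂h/∂x = (463.1 − 463.2) / (-105 − 0) = +0.0009524
∂h/∂y = (462.9 − 463.2) / (-195 − 0) = +0.001538
Head at (55, 125) = 463.2 + (+0.0009524)·(55) + (+0.001538)·(125) = 463.44 ft.
That is higher than the 462.9 ft at C, so the point is upgradient.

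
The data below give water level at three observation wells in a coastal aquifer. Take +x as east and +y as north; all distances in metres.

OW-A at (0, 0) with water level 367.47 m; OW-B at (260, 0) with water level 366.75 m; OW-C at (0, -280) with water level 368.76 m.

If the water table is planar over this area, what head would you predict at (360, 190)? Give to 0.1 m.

∂h/∂x = (366.75 − 367.47) / (260 − 0) = -0.002769
∂h/∂y = (368.76 − 367.47) / (-280 − 0) = -0.004607
h(360, 190) = 367.47 + (-0.002769)·(360) + (-0.004607)·(190) = 367.47 -0.997 -0.875 = 365.598 m.

365.6 m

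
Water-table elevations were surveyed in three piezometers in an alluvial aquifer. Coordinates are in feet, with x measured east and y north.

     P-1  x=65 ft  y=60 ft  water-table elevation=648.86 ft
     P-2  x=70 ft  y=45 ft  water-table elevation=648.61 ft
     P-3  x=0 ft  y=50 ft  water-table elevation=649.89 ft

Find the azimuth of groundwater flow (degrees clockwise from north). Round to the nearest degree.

With h = a·x + b·y + c and P-1 as origin, the differences give:
  5·a + (-15)·b = -0.25
  (-65)·a + (-10)·b = +1.03
Eliminate b (×(-10) and ×(-15), subtract): -1025·a = 17.950 → a = ∂h/∂x = -0.01751
Back-substitute: b = ∂h/∂y = +0.01083.
Flow direction (−∇h) has components (+0.01751 E, -0.01083 N).
Azimuth = atan2(E, N) = atan2(+0.01751, -0.01083) = 121.7° ≈ 122°.

122°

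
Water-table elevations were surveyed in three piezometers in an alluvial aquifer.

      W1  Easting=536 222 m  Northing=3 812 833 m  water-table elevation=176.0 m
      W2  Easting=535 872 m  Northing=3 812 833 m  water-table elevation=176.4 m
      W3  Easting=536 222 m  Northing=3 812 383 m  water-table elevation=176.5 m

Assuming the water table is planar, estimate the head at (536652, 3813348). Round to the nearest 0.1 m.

∂h/∂x = (176.4 − 176.0) / (535872 − 536222) = -0.001143
∂h/∂y = (176.5 − 176.0) / (3812383 − 3812833) = -0.001111
h(536652, 3813348) = 176.0 + (-0.001143)·(430) + (-0.001111)·(515) = 176.0 -0.491 -0.572 = 174.936 m.

174.9 m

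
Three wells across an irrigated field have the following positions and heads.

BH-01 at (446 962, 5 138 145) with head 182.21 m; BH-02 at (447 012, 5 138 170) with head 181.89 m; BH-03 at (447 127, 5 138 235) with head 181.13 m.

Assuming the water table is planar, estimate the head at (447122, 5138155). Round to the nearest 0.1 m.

181.4 m

Differences from BH-01: to BH-02 (Δx, Δy, Δh) = (50, 25, -0.32); to BH-03 = (165, 90, -1.08).
Solve a·Δx + b·Δy = Δh: det = 50·90 − 165·25 = 375.
∂h/∂x = [(-0.32)·90 − (-1.08)·25] / 375 = -0.004800
∂h/∂y = [50·(-1.08) − 165·(-0.32)] / 375 = -0.003200
h(447122, 5138155) = 182.21 + (-0.004800)·(160) + (-0.003200)·(10) = 182.21 -0.768 -0.032 = 181.410 m.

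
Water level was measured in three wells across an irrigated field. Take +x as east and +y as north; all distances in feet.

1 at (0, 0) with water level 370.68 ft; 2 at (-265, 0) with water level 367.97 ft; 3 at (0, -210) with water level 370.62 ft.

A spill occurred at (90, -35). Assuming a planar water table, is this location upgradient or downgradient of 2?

upgradient

∂h/∂x = (367.97 − 370.68) / (-265 − 0) = +0.01023
∂h/∂y = (370.62 − 370.68) / (-210 − 0) = +0.0002857
Head at (90, -35) = 370.68 + (+0.01023)·(90) + (+0.0002857)·(-35) = 371.59 ft.
That is higher than the 367.97 ft at 2, so the point is upgradient.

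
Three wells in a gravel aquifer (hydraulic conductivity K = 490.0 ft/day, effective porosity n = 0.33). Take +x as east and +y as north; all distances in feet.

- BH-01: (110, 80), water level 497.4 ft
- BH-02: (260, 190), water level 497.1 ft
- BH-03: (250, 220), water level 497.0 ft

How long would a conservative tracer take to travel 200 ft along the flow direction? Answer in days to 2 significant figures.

42 days

Taking BH-01 as reference: BH-02−BH-01 = (150, 110, -0.3); BH-03−BH-01 = (140, 140, -0.4).
Determinant of the coordinate differences = 150·140 − 140·110 = 5600.
∂h/∂x = [(-0.3)·140 − (-0.4)·110] / 5600 = +0.0003571
∂h/∂y = [150·(-0.4) − 140·(-0.3)] / 5600 = -0.003214
|∇h| = √(0.0003571² + -0.003214²) = 0.003234
Seepage velocity v = K·i/n = 490.0 × 0.003234 / 0.33 = 4.802 ft/day.
t = 200 / 4.802 = 41.65 days.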